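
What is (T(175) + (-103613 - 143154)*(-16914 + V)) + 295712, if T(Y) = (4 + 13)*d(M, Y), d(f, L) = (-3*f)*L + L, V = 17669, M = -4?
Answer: -185974698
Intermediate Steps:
d(f, L) = L - 3*L*f (d(f, L) = -3*L*f + L = L - 3*L*f)
T(Y) = 221*Y (T(Y) = (4 + 13)*(Y*(1 - 3*(-4))) = 17*(Y*(1 + 12)) = 17*(Y*13) = 17*(13*Y) = 221*Y)
(T(175) + (-103613 - 143154)*(-16914 + V)) + 295712 = (221*175 + (-103613 - 143154)*(-16914 + 17669)) + 295712 = (38675 - 246767*755) + 295712 = (38675 - 186309085) + 295712 = -186270410 + 295712 = -185974698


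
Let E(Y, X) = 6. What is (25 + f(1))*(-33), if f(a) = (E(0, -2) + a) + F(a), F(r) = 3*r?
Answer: -1155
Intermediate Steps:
f(a) = 6 + 4*a (f(a) = (6 + a) + 3*a = 6 + 4*a)
(25 + f(1))*(-33) = (25 + (6 + 4*1))*(-33) = (25 + (6 + 4))*(-33) = (25 + 10)*(-33) = 35*(-33) = -1155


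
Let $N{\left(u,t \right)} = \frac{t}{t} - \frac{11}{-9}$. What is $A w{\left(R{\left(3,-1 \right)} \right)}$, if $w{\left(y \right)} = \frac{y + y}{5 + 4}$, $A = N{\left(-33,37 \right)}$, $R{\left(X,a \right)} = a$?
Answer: $- \frac{40}{81} \approx -0.49383$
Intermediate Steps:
$N{\left(u,t \right)} = \frac{20}{9}$ ($N{\left(u,t \right)} = 1 - - \frac{11}{9} = 1 + \frac{11}{9} = \frac{20}{9}$)
$A = \frac{20}{9} \approx 2.2222$
$w{\left(y \right)} = \frac{2 y}{9}$
$A w{\left(R{\left(3,-1 \right)} \right)} = \frac{20 \cdot \frac{2}{9} \left(-1\right)}{9} = \frac{20}{9} \left(- \frac{2}{9}\right) = - \frac{40}{81}$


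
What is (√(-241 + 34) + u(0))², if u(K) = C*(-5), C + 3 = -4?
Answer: 1018 + 210*I*√23 ≈ 1018.0 + 1007.1*I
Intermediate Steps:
C = -7 (C = -3 - 4 = -7)
u(K) = 35 (u(K) = -7*(-5) = 35)
(√(-241 + 34) + u(0))² = (√(-241 + 34) + 35)² = (√(-207) + 35)² = (3*I*√23 + 35)² = (35 + 3*I*√23)²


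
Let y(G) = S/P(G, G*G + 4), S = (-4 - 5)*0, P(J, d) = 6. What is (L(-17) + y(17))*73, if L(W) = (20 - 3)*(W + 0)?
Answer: -21097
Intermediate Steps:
S = 0 (S = -9*0 = 0)
L(W) = 17*W
y(G) = 0 (y(G) = 0/6 = 0*(⅙) = 0)
(L(-17) + y(17))*73 = (17*(-17) + 0)*73 = (-289 + 0)*73 = -289*73 = -21097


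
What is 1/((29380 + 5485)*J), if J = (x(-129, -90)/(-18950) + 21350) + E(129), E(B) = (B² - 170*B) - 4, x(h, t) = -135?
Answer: 758/424349285461 ≈ 1.7863e-9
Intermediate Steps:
E(B) = -4 + B² - 170*B
J = 60856057/3790 (J = (-135/(-18950) + 21350) + (-4 + 129² - 170*129) = (-135*(-1/18950) + 21350) + (-4 + 16641 - 21930) = (27/3790 + 21350) - 5293 = 80916527/3790 - 5293 = 60856057/3790 ≈ 16057.)
1/((29380 + 5485)*J) = 1/((29380 + 5485)*(60856057/3790)) = (3790/60856057)/34865 = (1/34865)*(3790/60856057) = 758/424349285461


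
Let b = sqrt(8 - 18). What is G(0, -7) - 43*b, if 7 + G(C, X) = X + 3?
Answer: -11 - 43*I*sqrt(10) ≈ -11.0 - 135.98*I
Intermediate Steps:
G(C, X) = -4 + X (G(C, X) = -7 + (X + 3) = -7 + (3 + X) = -4 + X)
b = I*sqrt(10) (b = sqrt(-10) = I*sqrt(10) ≈ 3.1623*I)
G(0, -7) - 43*b = (-4 - 7) - 43*I*sqrt(10) = -11 - 43*I*sqrt(10)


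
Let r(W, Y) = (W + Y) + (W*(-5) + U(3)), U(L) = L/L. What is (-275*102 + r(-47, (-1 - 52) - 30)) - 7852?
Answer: -35796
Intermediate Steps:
U(L) = 1
r(W, Y) = 1 + Y - 4*W (r(W, Y) = (W + Y) + (W*(-5) + 1) = (W + Y) + (-5*W + 1) = (W + Y) + (1 - 5*W) = 1 + Y - 4*W)
(-275*102 + r(-47, (-1 - 52) - 30)) - 7852 = (-275*102 + (1 + ((-1 - 52) - 30) - 4*(-47))) - 7852 = (-28050 + (1 + (-53 - 30) + 188)) - 7852 = (-28050 + (1 - 83 + 188)) - 7852 = (-28050 + 106) - 7852 = -27944 - 7852 = -35796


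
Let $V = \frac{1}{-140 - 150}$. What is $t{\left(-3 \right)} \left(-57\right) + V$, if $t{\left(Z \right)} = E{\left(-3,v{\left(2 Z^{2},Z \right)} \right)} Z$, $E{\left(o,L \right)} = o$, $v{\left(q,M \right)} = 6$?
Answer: $- \frac{148771}{290} \approx -513.0$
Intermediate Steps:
$t{\left(Z \right)} = - 3 Z$
$V = - \frac{1}{290}$ ($V = \frac{1}{-290} = - \frac{1}{290} \approx -0.0034483$)
$t{\left(-3 \right)} \left(-57\right) + V = \left(-3\right) \left(-3\right) \left(-57\right) - \frac{1}{290} = 9 \left(-57\right) - \frac{1}{290} = -513 - \frac{1}{290} = - \frac{148771}{290}$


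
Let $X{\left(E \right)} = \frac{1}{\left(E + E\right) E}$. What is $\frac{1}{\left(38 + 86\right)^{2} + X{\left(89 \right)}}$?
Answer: $\frac{15842}{243586593} \approx 6.5036 \cdot 10^{-5}$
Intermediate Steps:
$X{\left(E \right)} = \frac{1}{2 E^{2}}$ ($X{\left(E \right)} = \frac{1}{2 E E} = \frac{\frac{1}{2} \frac{1}{E}}{E} = \frac{1}{2 E^{2}}$)
$\frac{1}{\left(38 + 86\right)^{2} + X{\left(89 \right)}} = \frac{1}{\left(38 + 86\right)^{2} + \frac{1}{2 \cdot 7921}} = \frac{1}{124^{2} + \frac{1}{2} \cdot \frac{1}{7921}} = \frac{1}{15376 + \frac{1}{15842}} = \frac{1}{\frac{243586593}{15842}} = \frac{15842}{243586593}$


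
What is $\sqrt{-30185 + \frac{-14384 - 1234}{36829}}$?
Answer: $\frac{i \sqrt{40942761844907}}{36829} \approx 173.74 i$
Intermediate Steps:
$\sqrt{-30185 + \frac{-14384 - 1234}{36829}} = \sqrt{-30185 + \left(-14384 - 1234\right) \frac{1}{36829}} = \sqrt{-30185 - \frac{15618}{36829}} = \sqrt{- \frac{1111698983}{36829}} = \frac{i \sqrt{40942761844907}}{36829}$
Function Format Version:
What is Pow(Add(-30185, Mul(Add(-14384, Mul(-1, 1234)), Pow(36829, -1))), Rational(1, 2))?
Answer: Mul(Rational(1, 36829), I, Pow(40942761844907, Rational(1, 2))) ≈ Mul(173.74, I)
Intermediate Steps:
Pow(Add(-30185, Mul(Add(-14384, Mul(-1, 1234)), Pow(36829, -1))), Rational(1, 2)) = Pow(Add(-30185, Mul(Add(-14384, -1234), Rational(1, 36829))), Rational(1, 2)) = Pow(Add(-30185, Mul(-15618, Rational(1, 36829))), Rational(1, 2)) = Pow(Add(-30185, Rational(-15618, 36829)), Rational(1, 2)) = Pow(Rational(-1111698983, 36829), Rational(1, 2)) = Mul(Rational(1, 36829), I, Pow(40942761844907, Rational(1, 2)))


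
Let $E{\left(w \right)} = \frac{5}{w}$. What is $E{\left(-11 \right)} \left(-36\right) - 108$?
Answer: $- \frac{1008}{11} \approx -91.636$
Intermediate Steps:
$E{\left(-11 \right)} \left(-36\right) - 108 = \frac{5}{-11} \left(-36\right) - 108 = 5 \left(- \frac{1}{11}\right) \left(-36\right) - 108 = \left(- \frac{5}{11}\right) \left(-36\right) - 108 = \frac{180}{11} - 108 = - \frac{1008}{11}$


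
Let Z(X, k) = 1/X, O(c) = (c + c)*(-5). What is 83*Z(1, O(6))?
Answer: 83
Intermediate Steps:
O(c) = -10*c (O(c) = (2*c)*(-5) = -10*c)
83*Z(1, O(6)) = 83/1 = 83*1 = 83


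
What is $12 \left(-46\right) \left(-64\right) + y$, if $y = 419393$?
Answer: $454721$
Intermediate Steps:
$12 \left(-46\right) \left(-64\right) + y = 12 \left(-46\right) \left(-64\right) + 419393 = \left(-552\right) \left(-64\right) + 419393 = 35328 + 419393 = 454721$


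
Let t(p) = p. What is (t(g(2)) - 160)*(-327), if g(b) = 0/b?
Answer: 52320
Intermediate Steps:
g(b) = 0
(t(g(2)) - 160)*(-327) = (0 - 160)*(-327) = -160*(-327) = 52320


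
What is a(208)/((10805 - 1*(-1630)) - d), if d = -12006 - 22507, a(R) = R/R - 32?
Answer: -31/46948 ≈ -0.00066030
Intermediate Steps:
a(R) = -31 (a(R) = 1 - 32 = -31)
d = -34513
a(208)/((10805 - 1*(-1630)) - d) = -31/((10805 - 1*(-1630)) - 1*(-34513)) = -31/((10805 + 1630) + 34513) = -31/(12435 + 34513) = -31/46948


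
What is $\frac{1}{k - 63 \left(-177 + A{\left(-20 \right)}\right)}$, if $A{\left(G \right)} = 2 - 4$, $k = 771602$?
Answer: $\frac{1}{782879} \approx 1.2773 \cdot 10^{-6}$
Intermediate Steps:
$A{\left(G \right)} = -2$
$\frac{1}{k - 63 \left(-177 + A{\left(-20 \right)}\right)} = \frac{1}{771602 - 63 \left(-177 - 2\right)} = \frac{1}{771602 - -11277} = \frac{1}{771602 + 11277} = \frac{1}{782879}$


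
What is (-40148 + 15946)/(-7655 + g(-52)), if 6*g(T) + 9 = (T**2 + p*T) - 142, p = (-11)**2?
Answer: 145212/49669 ≈ 2.9236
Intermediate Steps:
p = 121
g(T) = -151/6 + T**2/6 + 121*T/6 (g(T) = -3/2 + ((T**2 + 121*T) - 142)/6 = -3/2 + (-142 + T**2 + 121*T)/6 = -3/2 + (-71/3 + T**2/6 + 121*T/6) = -151/6 + T**2/6 + 121*T/6)
(-40148 + 15946)/(-7655 + g(-52)) = (-40148 + 15946)/(-7655 + (-151/6 + (1/6)*(-52)**2 + (121/6)*(-52))) = -24202/(-7655 + (-151/6 + (1/6)*2704 - 3146/3)) = -24202/(-7655 + (-151/6 + 1352/3 - 3146/3)) = -24202/(-7655 - 3739/6) = -24202/(-49669/6) = -24202*(-6/49669) = 145212/49669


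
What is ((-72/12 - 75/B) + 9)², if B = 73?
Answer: 20736/5329 ≈ 3.8912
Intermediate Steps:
((-72/12 - 75/B) + 9)² = ((-72/12 - 75/73) + 9)² = ((-72*1/12 - 75*1/73) + 9)² = ((-6 - 75/73) + 9)² = (-513/73 + 9)² = (144/73)² = 20736/5329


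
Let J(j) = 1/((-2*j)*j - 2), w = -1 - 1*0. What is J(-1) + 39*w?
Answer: -157/4 ≈ -39.250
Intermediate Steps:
w = -1 (w = -1 + 0 = -1)
J(j) = 1/(-2 - 2*j²) (J(j) = 1/(-2*j² - 2) = 1/(-2 - 2*j²))
J(-1) + 39*w = -1/(2 + 2*(-1)²) + 39*(-1) = -1/(2 + 2*1) - 39 = -1/(2 + 2) - 39 = -1/4 - 39 = -1*¼ - 39 = -¼ - 39 = -157/4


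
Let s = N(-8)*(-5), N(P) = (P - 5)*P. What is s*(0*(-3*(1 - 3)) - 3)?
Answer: 1560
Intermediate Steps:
N(P) = P*(-5 + P) (N(P) = (-5 + P)*P = P*(-5 + P))
s = -520 (s = -8*(-5 - 8)*(-5) = -8*(-13)*(-5) = 104*(-5) = -520)
s*(0*(-3*(1 - 3)) - 3) = -520*(0*(-3*(1 - 3)) - 3) = -520*(0*(-3*(-2)) - 3) = -520*(0*6 - 3) = -520*(0 - 3) = -520*(-3) = 1560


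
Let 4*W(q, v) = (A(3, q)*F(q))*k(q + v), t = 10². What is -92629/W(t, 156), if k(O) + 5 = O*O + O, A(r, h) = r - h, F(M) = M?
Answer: 92629/159533475 ≈ 0.00058062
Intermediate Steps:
k(O) = -5 + O + O² (k(O) = -5 + (O*O + O) = -5 + (O² + O) = -5 + (O + O²) = -5 + O + O²)
t = 100
W(q, v) = q*(3 - q)*(-5 + q + v + (q + v)²)/4 (W(q, v) = (((3 - q)*q)*(-5 + (q + v) + (q + v)²))/4 = ((q*(3 - q))*(-5 + q + v + (q + v)²))/4 = (q*(3 - q)*(-5 + q + v + (q + v)²))/4 = q*(3 - q)*(-5 + q + v + (q + v)²)/4)
-92629/W(t, 156) = -92629*(-1/(25*(-3 + 100)*(-5 + 100 + 156 + (100 + 156)²))) = -92629*(-1/(2425*(-5 + 100 + 156 + 256²))) = -92629*(-1/(2425*(-5 + 100 + 156 + 65536))) = -92629/((-¼*100*97*65787)) = -92629/(-159533475) = -92629*(-1/159533475) = 92629/159533475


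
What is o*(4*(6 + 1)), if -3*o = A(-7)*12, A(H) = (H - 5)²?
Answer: -16128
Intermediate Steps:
A(H) = (-5 + H)²
o = -576 (o = -(-5 - 7)²*12/3 = -(-12)²*12/3 = -48*12 = -⅓*1728 = -576)
o*(4*(6 + 1)) = -2304*(6 + 1) = -2304*7 = -576*28 = -16128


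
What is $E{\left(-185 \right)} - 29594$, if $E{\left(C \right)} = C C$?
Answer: $4631$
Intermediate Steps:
$E{\left(C \right)} = C^{2}$
$E{\left(-185 \right)} - 29594 = \left(-185\right)^{2} - 29594 = 34225 - 29594 = 4631$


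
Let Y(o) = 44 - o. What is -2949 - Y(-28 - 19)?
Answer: -3040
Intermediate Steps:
-2949 - Y(-28 - 19) = -2949 - (44 - (-28 - 19)) = -2949 - (44 - 1*(-47)) = -2949 - (44 + 47) = -2949 - 1*91 = -2949 - 91 = -3040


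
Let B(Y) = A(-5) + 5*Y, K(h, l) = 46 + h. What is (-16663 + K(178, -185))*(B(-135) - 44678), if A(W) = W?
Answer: 745640162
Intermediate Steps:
B(Y) = -5 + 5*Y
(-16663 + K(178, -185))*(B(-135) - 44678) = (-16663 + (46 + 178))*((-5 + 5*(-135)) - 44678) = (-16663 + 224)*((-5 - 675) - 44678) = -16439*(-680 - 44678) = -16439*(-45358) = 745640162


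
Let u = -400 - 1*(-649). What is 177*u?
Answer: 44073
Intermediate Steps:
u = 249 (u = -400 + 649 = 249)
177*u = 177*249 = 44073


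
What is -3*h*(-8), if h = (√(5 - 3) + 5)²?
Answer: 648 + 240*√2 ≈ 987.41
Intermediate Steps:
h = (5 + √2)² (h = (√2 + 5)² = (5 + √2)² ≈ 41.142)
-3*h*(-8) = -3*(5 + √2)²*(-8) = 24*(5 + √2)²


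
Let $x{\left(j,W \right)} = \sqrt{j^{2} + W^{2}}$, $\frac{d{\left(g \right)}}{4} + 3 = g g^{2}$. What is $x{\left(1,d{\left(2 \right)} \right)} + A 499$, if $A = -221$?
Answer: $-110279 + \sqrt{401} \approx -1.1026 \cdot 10^{5}$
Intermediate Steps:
$d{\left(g \right)} = -12 + 4 g^{3}$ ($d{\left(g \right)} = -12 + 4 g g^{2} = -12 + 4 g^{3}$)
$x{\left(j,W \right)} = \sqrt{W^{2} + j^{2}}$
$x{\left(1,d{\left(2 \right)} \right)} + A 499 = \sqrt{\left(-12 + 4 \cdot 2^{3}\right)^{2} + 1^{2}} - 110279 = \sqrt{\left(-12 + 4 \cdot 8\right)^{2} + 1} - 110279 = \sqrt{\left(-12 + 32\right)^{2} + 1} - 110279 = \sqrt{20^{2} + 1} - 110279 = \sqrt{400 + 1} - 110279 = \sqrt{401} - 110279 = -110279 + \sqrt{401}$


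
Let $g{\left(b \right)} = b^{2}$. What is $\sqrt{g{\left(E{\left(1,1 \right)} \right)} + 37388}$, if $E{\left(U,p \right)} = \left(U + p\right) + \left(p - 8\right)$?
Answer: $3 \sqrt{4157} \approx 193.42$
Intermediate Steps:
$E{\left(U,p \right)} = -8 + U + 2 p$ ($E{\left(U,p \right)} = \left(U + p\right) + \left(-8 + p\right) = -8 + U + 2 p$)
$\sqrt{g{\left(E{\left(1,1 \right)} \right)} + 37388} = \sqrt{\left(-8 + 1 + 2 \cdot 1\right)^{2} + 37388} = \sqrt{\left(-8 + 1 + 2\right)^{2} + 37388} = \sqrt{\left(-5\right)^{2} + 37388} = \sqrt{25 + 37388} = \sqrt{37413} = 3 \sqrt{4157}$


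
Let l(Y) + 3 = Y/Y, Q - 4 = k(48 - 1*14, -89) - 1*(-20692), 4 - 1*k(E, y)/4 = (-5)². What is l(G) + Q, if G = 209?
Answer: 20610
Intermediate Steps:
k(E, y) = -84 (k(E, y) = 16 - 4*(-5)² = 16 - 4*25 = 16 - 100 = -84)
Q = 20612 (Q = 4 + (-84 - 1*(-20692)) = 4 + (-84 + 20692) = 4 + 20608 = 20612)
l(Y) = -2 (l(Y) = -3 + Y/Y = -3 + 1 = -2)
l(G) + Q = -2 + 20612 = 20610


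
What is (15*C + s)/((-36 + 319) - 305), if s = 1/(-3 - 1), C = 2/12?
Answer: -9/88 ≈ -0.10227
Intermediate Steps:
C = ⅙ (C = 2*(1/12) = ⅙ ≈ 0.16667)
s = -¼ (s = 1/(-4) = -¼ ≈ -0.25000)
(15*C + s)/((-36 + 319) - 305) = (15*(⅙) - ¼)/((-36 + 319) - 305) = (5/2 - ¼)/(283 - 305) = (9/4)/(-22) = (9/4)*(-1/22) = -9/88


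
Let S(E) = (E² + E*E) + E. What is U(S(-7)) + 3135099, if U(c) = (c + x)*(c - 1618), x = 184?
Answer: 2715174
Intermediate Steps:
S(E) = E + 2*E² (S(E) = (E² + E²) + E = 2*E² + E = E + 2*E²)
U(c) = (-1618 + c)*(184 + c) (U(c) = (c + 184)*(c - 1618) = (184 + c)*(-1618 + c) = (-1618 + c)*(184 + c))
U(S(-7)) + 3135099 = (-297712 + (-7*(1 + 2*(-7)))² - (-10038)*(1 + 2*(-7))) + 3135099 = (-297712 + (-7*(1 - 14))² - (-10038)*(1 - 14)) + 3135099 = (-297712 + (-7*(-13))² - (-10038)*(-13)) + 3135099 = (-297712 + 91² - 1434*91) + 3135099 = (-297712 + 8281 - 130494) + 3135099 = -419925 + 3135099 = 2715174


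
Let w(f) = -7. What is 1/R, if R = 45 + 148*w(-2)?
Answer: -1/991 ≈ -0.0010091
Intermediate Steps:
R = -991 (R = 45 + 148*(-7) = 45 - 1036 = -991)
1/R = 1/(-991) = -1/991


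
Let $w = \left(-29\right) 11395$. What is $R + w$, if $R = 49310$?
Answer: $-281145$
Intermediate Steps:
$w = -330455$
$R + w = 49310 - 330455 = -281145$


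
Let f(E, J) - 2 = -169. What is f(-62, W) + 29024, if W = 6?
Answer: 28857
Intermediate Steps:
f(E, J) = -167 (f(E, J) = 2 - 169 = -167)
f(-62, W) + 29024 = -167 + 29024 = 28857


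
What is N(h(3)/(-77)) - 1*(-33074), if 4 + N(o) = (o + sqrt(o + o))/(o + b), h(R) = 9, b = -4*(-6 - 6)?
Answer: 40643027/1229 + I*sqrt(154)/1229 ≈ 33070.0 + 0.010097*I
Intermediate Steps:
b = 48 (b = -4*(-12) = 48)
N(o) = -4 + (o + sqrt(2)*sqrt(o))/(48 + o) (N(o) = -4 + (o + sqrt(o + o))/(o + 48) = -4 + (o + sqrt(2*o))/(48 + o) = -4 + (o + sqrt(2)*sqrt(o))/(48 + o))
N(h(3)/(-77)) - 1*(-33074) = (-192 - 27/(-77) + sqrt(2)*sqrt(9/(-77)))/(48 + 9/(-77)) - 1*(-33074) = (-192 - 27*(-1)/77 + sqrt(2)*sqrt(9*(-1/77)))/(48 + 9*(-1/77)) + 33074 = (-192 - 3*(-9/77) + sqrt(2)*sqrt(-9/77))/(48 - 9/77) + 33074 = (-192 + 27/77 + sqrt(2)*(3*I*sqrt(77)/77))/(3687/77) + 33074 = 77*(-192 + 27/77 + 3*I*sqrt(154)/77)/3687 + 33074 = 77*(-14757/77 + 3*I*sqrt(154)/77)/3687 + 33074 = (-4919/1229 + I*sqrt(154)/1229) + 33074 = 40643027/1229 + I*sqrt(154)/1229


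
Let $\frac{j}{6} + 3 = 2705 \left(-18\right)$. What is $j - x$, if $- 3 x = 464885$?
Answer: $- \frac{411589}{3} \approx -1.372 \cdot 10^{5}$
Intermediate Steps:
$x = - \frac{464885}{3}$ ($x = \left(- \frac{1}{3}\right) 464885 = - \frac{464885}{3} \approx -1.5496 \cdot 10^{5}$)
$j = -292158$ ($j = -18 + 6 \cdot 2705 \left(-18\right) = -18 + 6 \left(-48690\right) = -18 - 292140 = -292158$)
$j - x = -292158 - - \frac{464885}{3} = -292158 + \frac{464885}{3} = - \frac{411589}{3}$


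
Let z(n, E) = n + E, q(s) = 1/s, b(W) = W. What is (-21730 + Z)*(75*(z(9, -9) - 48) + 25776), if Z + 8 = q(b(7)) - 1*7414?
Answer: -646471584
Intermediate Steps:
z(n, E) = E + n
Z = -51953/7 (Z = -8 + (1/7 - 1*7414) = -8 + (⅐ - 7414) = -8 - 51897/7 = -51953/7 ≈ -7421.9)
(-21730 + Z)*(75*(z(9, -9) - 48) + 25776) = (-21730 - 51953/7)*(75*((-9 + 9) - 48) + 25776) = -204063*(75*(0 - 48) + 25776)/7 = -204063*(75*(-48) + 25776)/7 = -204063*(-3600 + 25776)/7 = -204063/7*22176 = -646471584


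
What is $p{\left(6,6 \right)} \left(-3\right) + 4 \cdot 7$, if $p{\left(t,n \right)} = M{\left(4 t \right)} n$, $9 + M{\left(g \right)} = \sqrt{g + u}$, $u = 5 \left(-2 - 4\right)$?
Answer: $190 - 18 i \sqrt{6} \approx 190.0 - 44.091 i$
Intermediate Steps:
$u = -30$ ($u = 5 \left(-6\right) = -30$)
$M{\left(g \right)} = -9 + \sqrt{-30 + g}$ ($M{\left(g \right)} = -9 + \sqrt{g - 30} = -9 + \sqrt{-30 + g}$)
$p{\left(t,n \right)} = n \left(-9 + \sqrt{-30 + 4 t}\right)$ ($p{\left(t,n \right)} = \left(-9 + \sqrt{-30 + 4 t}\right) n = n \left(-9 + \sqrt{-30 + 4 t}\right)$)
$p{\left(6,6 \right)} \left(-3\right) + 4 \cdot 7 = 6 \left(-9 + \sqrt{-30 + 4 \cdot 6}\right) \left(-3\right) + 4 \cdot 7 = 6 \left(-9 + \sqrt{-30 + 24}\right) \left(-3\right) + 28 = 6 \left(-9 + \sqrt{-6}\right) \left(-3\right) + 28 = 6 \left(-9 + i \sqrt{6}\right) \left(-3\right) + 28 = \left(-54 + 6 i \sqrt{6}\right) \left(-3\right) + 28 = \left(162 - 18 i \sqrt{6}\right) + 28 = 190 - 18 i \sqrt{6}$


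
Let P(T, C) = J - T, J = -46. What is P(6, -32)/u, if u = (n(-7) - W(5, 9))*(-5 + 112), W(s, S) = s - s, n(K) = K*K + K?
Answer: -26/2247 ≈ -0.011571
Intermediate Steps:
P(T, C) = -46 - T
n(K) = K + K² (n(K) = K² + K = K + K²)
W(s, S) = 0
u = 4494 (u = (-7*(1 - 7) - 1*0)*(-5 + 112) = (-7*(-6) + 0)*107 = (42 + 0)*107 = 42*107 = 4494)
P(6, -32)/u = (-46 - 1*6)/4494 = (-46 - 6)*(1/4494) = -52*1/4494 = -26/2247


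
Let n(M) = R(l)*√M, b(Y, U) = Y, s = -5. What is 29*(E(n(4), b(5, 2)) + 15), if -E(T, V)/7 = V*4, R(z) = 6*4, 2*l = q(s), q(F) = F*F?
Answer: -3625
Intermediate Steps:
q(F) = F²
l = 25/2 (l = (½)*(-5)² = (½)*25 = 25/2 ≈ 12.500)
R(z) = 24
n(M) = 24*√M
E(T, V) = -28*V (E(T, V) = -7*V*4 = -28*V)
29*(E(n(4), b(5, 2)) + 15) = 29*(-28*5 + 15) = 29*(-140 + 15) = 29*(-125) = -3625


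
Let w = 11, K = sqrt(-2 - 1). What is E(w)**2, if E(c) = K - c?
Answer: (11 - I*sqrt(3))**2 ≈ 118.0 - 38.105*I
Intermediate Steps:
K = I*sqrt(3) (K = sqrt(-3) = I*sqrt(3) ≈ 1.732*I)
E(c) = -c + I*sqrt(3) (E(c) = I*sqrt(3) - c = -c + I*sqrt(3))
E(w)**2 = (-1*11 + I*sqrt(3))**2 = (-11 + I*sqrt(3))**2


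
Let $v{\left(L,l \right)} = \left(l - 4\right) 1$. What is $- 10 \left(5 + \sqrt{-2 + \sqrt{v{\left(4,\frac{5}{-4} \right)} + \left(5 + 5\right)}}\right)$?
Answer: $-50 - 5 \sqrt{-8 + 2 \sqrt{19}} \approx -54.236$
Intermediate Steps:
$v{\left(L,l \right)} = -4 + l$ ($v{\left(L,l \right)} = \left(-4 + l\right) 1 = -4 + l$)
$- 10 \left(5 + \sqrt{-2 + \sqrt{v{\left(4,\frac{5}{-4} \right)} + \left(5 + 5\right)}}\right) = - 10 \left(5 + \sqrt{-2 + \sqrt{\left(-4 + \frac{5}{-4}\right) + \left(5 + 5\right)}}\right) = - 10 \left(5 + \sqrt{-2 + \sqrt{\left(-4 + 5 \left(- \frac{1}{4}\right)\right) + 10}}\right) = - 10 \left(5 + \sqrt{-2 + \sqrt{\left(-4 - \frac{5}{4}\right) + 10}}\right) = - 10 \left(5 + \sqrt{-2 + \sqrt{- \frac{21}{4} + 10}}\right) = - 10 \left(5 + \sqrt{-2 + \sqrt{\frac{19}{4}}}\right) = - 10 \left(5 + \sqrt{-2 + \frac{\sqrt{19}}{2}}\right) = -50 - 10 \sqrt{-2 + \frac{\sqrt{19}}{2}}$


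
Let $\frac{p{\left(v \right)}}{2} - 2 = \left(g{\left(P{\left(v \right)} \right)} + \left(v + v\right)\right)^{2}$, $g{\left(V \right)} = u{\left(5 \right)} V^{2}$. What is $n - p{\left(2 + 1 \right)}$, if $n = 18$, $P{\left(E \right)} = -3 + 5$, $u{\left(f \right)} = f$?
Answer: $-1338$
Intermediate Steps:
$P{\left(E \right)} = 2$
$g{\left(V \right)} = 5 V^{2}$
$p{\left(v \right)} = 4 + 2 \left(20 + 2 v\right)^{2}$ ($p{\left(v \right)} = 4 + 2 \left(5 \cdot 2^{2} + \left(v + v\right)\right)^{2} = 4 + 2 \left(5 \cdot 4 + 2 v\right)^{2} = 4 + 2 \left(20 + 2 v\right)^{2}$)
$n - p{\left(2 + 1 \right)} = 18 - \left(4 + 8 \left(10 + \left(2 + 1\right)\right)^{2}\right) = 18 - \left(4 + 8 \left(10 + 3\right)^{2}\right) = 18 - \left(4 + 8 \cdot 13^{2}\right) = 18 - \left(4 + 8 \cdot 169\right) = 18 - \left(4 + 1352\right) = 18 - 1356 = -1338$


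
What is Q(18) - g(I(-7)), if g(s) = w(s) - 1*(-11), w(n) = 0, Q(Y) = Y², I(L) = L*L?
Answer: 313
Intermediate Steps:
I(L) = L²
g(s) = 11 (g(s) = 0 - 1*(-11) = 0 + 11 = 11)
Q(18) - g(I(-7)) = 18² - 1*11 = 324 - 11 = 313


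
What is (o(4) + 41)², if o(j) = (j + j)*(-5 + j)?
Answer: 1089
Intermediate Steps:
o(j) = 2*j*(-5 + j) (o(j) = (2*j)*(-5 + j) = 2*j*(-5 + j))
(o(4) + 41)² = (2*4*(-5 + 4) + 41)² = (2*4*(-1) + 41)² = (-8 + 41)² = 33² = 1089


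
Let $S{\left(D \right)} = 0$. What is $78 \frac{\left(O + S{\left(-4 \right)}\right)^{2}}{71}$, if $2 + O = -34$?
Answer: $\frac{101088}{71} \approx 1423.8$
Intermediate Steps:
$O = -36$ ($O = -2 - 34 = -36$)
$78 \frac{\left(O + S{\left(-4 \right)}\right)^{2}}{71} = 78 \frac{\left(-36 + 0\right)^{2}}{71} = 78 \left(-36\right)^{2} \cdot \frac{1}{71} = 78 \cdot 1296 \cdot \frac{1}{71} = 78 \cdot \frac{1296}{71} = \frac{101088}{71}$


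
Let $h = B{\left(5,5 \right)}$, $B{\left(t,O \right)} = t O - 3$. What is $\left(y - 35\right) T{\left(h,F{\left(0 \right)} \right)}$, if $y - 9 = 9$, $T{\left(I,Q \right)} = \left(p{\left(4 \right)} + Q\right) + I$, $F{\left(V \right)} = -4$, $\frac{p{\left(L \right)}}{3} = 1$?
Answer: $-357$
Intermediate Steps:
$B{\left(t,O \right)} = -3 + O t$ ($B{\left(t,O \right)} = O t - 3 = -3 + O t$)
$p{\left(L \right)} = 3$ ($p{\left(L \right)} = 3 \cdot 1 = 3$)
$h = 22$ ($h = -3 + 5 \cdot 5 = -3 + 25 = 22$)
$T{\left(I,Q \right)} = 3 + I + Q$ ($T{\left(I,Q \right)} = \left(3 + Q\right) + I = 3 + I + Q$)
$y = 18$ ($y = 9 + 9 = 18$)
$\left(y - 35\right) T{\left(h,F{\left(0 \right)} \right)} = \left(18 - 35\right) \left(3 + 22 - 4\right) = \left(-17\right) 21 = -357$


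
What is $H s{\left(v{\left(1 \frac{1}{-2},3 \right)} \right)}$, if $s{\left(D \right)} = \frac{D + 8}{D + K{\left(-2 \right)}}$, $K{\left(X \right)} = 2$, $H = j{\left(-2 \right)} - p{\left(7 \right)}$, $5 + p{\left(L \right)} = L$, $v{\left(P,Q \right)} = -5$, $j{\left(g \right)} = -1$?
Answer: $3$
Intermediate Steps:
$p{\left(L \right)} = -5 + L$
$H = -3$ ($H = -1 - \left(-5 + 7\right) = -1 - 2 = -3$)
$s{\left(D \right)} = \frac{8 + D}{2 + D}$ ($s{\left(D \right)} = \frac{D + 8}{D + 2} = \frac{8 + D}{2 + D}$)
$H s{\left(v{\left(1 \frac{1}{-2},3 \right)} \right)} = - 3 \frac{8 - 5}{2 - 5} = - 3 \frac{1}{-3} \cdot 3 = - 3 \left(\left(- \frac{1}{3}\right) 3\right) = \left(-3\right) \left(-1\right) = 3$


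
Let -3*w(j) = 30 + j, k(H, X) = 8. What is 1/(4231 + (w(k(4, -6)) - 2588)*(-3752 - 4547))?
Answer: 3/64761491 ≈ 4.6324e-8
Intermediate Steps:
w(j) = -10 - j/3 (w(j) = -(30 + j)/3 = -10 - j/3)
1/(4231 + (w(k(4, -6)) - 2588)*(-3752 - 4547)) = 1/(4231 + ((-10 - ⅓*8) - 2588)*(-3752 - 4547)) = 1/(4231 + ((-10 - 8/3) - 2588)*(-8299)) = 1/(4231 + (-38/3 - 2588)*(-8299)) = 1/(4231 - 7802/3*(-8299)) = 1/(4231 + 64748798/3) = 1/(64761491/3) = 3/64761491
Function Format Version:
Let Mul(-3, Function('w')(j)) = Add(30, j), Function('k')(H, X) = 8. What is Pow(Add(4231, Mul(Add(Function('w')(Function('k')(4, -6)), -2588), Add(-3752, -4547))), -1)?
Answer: Rational(3, 64761491) ≈ 4.6324e-8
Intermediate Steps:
Function('w')(j) = Add(-10, Mul(Rational(-1, 3), j)) (Function('w')(j) = Mul(Rational(-1, 3), Add(30, j)) = Add(-10, Mul(Rational(-1, 3), j)))
Pow(Add(4231, Mul(Add(Function('w')(Function('k')(4, -6)), -2588), Add(-3752, -4547))), -1) = Pow(Add(4231, Mul(Add(Add(-10, Mul(Rational(-1, 3), 8)), -2588), Add(-3752, -4547))), -1) = Pow(Add(4231, Mul(Add(Add(-10, Rational(-8, 3)), -2588), -8299)), -1) = Pow(Add(4231, Mul(Add(Rational(-38, 3), -2588), -8299)), -1) = Pow(Add(4231, Mul(Rational(-7802, 3), -8299)), -1) = Pow(Add(4231, Rational(64748798, 3)), -1) = Pow(Rational(64761491, 3), -1) = Rational(3, 64761491)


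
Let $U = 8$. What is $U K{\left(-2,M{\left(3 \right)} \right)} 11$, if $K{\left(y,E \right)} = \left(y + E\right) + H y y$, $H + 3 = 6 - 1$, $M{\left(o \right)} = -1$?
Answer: $440$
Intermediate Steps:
$H = 2$ ($H = -3 + \left(6 - 1\right) = -3 + 5 = 2$)
$K{\left(y,E \right)} = E + y + 2 y^{2}$ ($K{\left(y,E \right)} = \left(y + E\right) + 2 y y = \left(E + y\right) + 2 y^{2} = E + y + 2 y^{2}$)
$U K{\left(-2,M{\left(3 \right)} \right)} 11 = 8 \left(-1 - 2 + 2 \left(-2\right)^{2}\right) 11 = 8 \left(-1 - 2 + 2 \cdot 4\right) 11 = 8 \left(-1 - 2 + 8\right) 11 = 8 \cdot 5 \cdot 11 = 40 \cdot 11 = 440$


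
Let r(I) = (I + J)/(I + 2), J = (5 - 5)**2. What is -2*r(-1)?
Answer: 2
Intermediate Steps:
J = 0 (J = 0**2 = 0)
r(I) = I/(2 + I) (r(I) = (I + 0)/(I + 2) = I/(2 + I))
-2*r(-1) = -(-2)/(2 - 1) = -(-2)/1 = -(-2) = -2*(-1) = 2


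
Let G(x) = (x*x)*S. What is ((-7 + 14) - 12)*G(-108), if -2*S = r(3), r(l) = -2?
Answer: -58320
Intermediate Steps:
S = 1 (S = -½*(-2) = 1)
G(x) = x² (G(x) = (x*x)*1 = x²*1 = x²)
((-7 + 14) - 12)*G(-108) = ((-7 + 14) - 12)*(-108)² = (7 - 12)*11664 = -5*11664 = -58320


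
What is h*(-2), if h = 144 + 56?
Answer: -400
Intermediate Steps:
h = 200
h*(-2) = 200*(-2) = -400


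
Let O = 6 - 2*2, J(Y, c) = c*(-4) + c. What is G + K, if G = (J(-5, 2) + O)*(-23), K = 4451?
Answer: 4543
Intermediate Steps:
J(Y, c) = -3*c (J(Y, c) = -4*c + c = -3*c)
O = 2 (O = 6 - 4 = 2)
G = 92 (G = (-3*2 + 2)*(-23) = (-6 + 2)*(-23) = -4*(-23) = 92)
G + K = 92 + 4451 = 4543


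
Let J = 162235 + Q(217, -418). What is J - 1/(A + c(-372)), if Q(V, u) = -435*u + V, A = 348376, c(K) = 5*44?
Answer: 120015328071/348596 ≈ 3.4428e+5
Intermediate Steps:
c(K) = 220
Q(V, u) = V - 435*u
J = 344282 (J = 162235 + (217 - 435*(-418)) = 162235 + (217 + 181830) = 162235 + 182047 = 344282)
J - 1/(A + c(-372)) = 344282 - 1/(348376 + 220) = 344282 - 1/348596 = 120015328071/348596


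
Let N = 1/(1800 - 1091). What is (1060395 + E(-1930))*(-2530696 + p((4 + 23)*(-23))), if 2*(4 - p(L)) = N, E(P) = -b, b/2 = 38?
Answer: -3804977270700983/1418 ≈ -2.6833e+12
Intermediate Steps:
b = 76 (b = 2*38 = 76)
E(P) = -76 (E(P) = -1*76 = -76)
N = 1/709 ≈ 0.0014104
p(L) = 5671/1418 (p(L) = 4 - ½*1/709 = 4 - 1/1418 = 5671/1418)
(1060395 + E(-1930))*(-2530696 + p((4 + 23)*(-23))) = (1060395 - 76)*(-2530696 + 5671/1418) = 1060319*(-3588521257/1418) = -3804977270700983/1418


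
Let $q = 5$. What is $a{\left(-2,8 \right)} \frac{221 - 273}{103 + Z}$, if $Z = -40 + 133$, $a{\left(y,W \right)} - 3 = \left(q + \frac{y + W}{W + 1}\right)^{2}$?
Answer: $- \frac{4108}{441} \approx -9.3152$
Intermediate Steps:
$a{\left(y,W \right)} = 3 + \left(5 + \frac{W + y}{1 + W}\right)^{2}$ ($a{\left(y,W \right)} = 3 + \left(5 + \frac{y + W}{W + 1}\right)^{2} = 3 + \left(5 + \frac{W + y}{1 + W}\right)^{2}$)
$Z = 93$
$a{\left(-2,8 \right)} \frac{221 - 273}{103 + Z} = \left(3 + \frac{\left(5 - 2 + 6 \cdot 8\right)^{2}}{\left(1 + 8\right)^{2}}\right) \frac{221 - 273}{103 + 93} = \left(3 + \frac{\left(5 - 2 + 48\right)^{2}}{81}\right) \left(- \frac{52}{196}\right) = \left(3 + \frac{51^{2}}{81}\right) \left(\left(-52\right) \frac{1}{196}\right) = \left(3 + \frac{1}{81} \cdot 2601\right) \left(- \frac{13}{49}\right) = \left(3 + \frac{289}{9}\right) \left(- \frac{13}{49}\right) = \frac{316}{9} \left(- \frac{13}{49}\right) = - \frac{4108}{441}$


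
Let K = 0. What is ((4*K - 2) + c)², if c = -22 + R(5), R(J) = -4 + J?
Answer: 529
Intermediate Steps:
c = -21 (c = -22 + (-4 + 5) = -22 + 1 = -21)
((4*K - 2) + c)² = ((4*0 - 2) - 21)² = ((0 - 2) - 21)² = (-2 - 21)² = (-23)² = 529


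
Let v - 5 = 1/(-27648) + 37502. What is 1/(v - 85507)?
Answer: -27648/1327104001 ≈ -2.0833e-5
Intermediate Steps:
v = 1036993535/27648 (v = 5 + (1/(-27648) + 37502) = 5 + (-1/27648 + 37502) = 5 + 1036855295/27648 = 1036993535/27648 ≈ 37507.)
1/(v - 85507) = 1/(1036993535/27648 - 85507) = 1/(-1327104001/27648) = -27648/1327104001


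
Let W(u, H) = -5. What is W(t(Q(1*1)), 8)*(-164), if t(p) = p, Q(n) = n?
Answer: 820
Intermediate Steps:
W(t(Q(1*1)), 8)*(-164) = -5*(-164) = 820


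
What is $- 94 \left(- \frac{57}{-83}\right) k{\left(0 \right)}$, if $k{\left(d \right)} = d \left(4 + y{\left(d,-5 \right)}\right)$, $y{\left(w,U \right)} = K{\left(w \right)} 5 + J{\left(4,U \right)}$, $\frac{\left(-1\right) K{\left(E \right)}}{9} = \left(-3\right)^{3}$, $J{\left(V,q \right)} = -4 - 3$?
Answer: $0$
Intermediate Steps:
$J{\left(V,q \right)} = -7$
$K{\left(E \right)} = 243$ ($K{\left(E \right)} = - 9 \left(-3\right)^{3} = \left(-9\right) \left(-27\right) = 243$)
$y{\left(w,U \right)} = 1208$ ($y{\left(w,U \right)} = 243 \cdot 5 - 7 = 1215 - 7 = 1208$)
$k{\left(d \right)} = 1212 d$ ($k{\left(d \right)} = d \left(4 + 1208\right) = d 1212 = 1212 d$)
$- 94 \left(- \frac{57}{-83}\right) k{\left(0 \right)} = - 94 \left(- \frac{57}{-83}\right) 1212 \cdot 0 = - 94 \left(\left(-57\right) \left(- \frac{1}{83}\right)\right) 0 = \left(-94\right) \frac{57}{83} \cdot 0 = \left(- \frac{5358}{83}\right) 0 = 0$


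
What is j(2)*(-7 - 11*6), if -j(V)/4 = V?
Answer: 584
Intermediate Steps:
j(V) = -4*V
j(2)*(-7 - 11*6) = (-4*2)*(-7 - 11*6) = -8*(-7 - 66) = -8*(-73) = 584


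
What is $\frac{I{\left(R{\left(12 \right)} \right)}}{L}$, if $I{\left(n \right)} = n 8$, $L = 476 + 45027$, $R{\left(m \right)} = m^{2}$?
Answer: $\frac{1152}{45503} \approx 0.025317$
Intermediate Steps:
$L = 45503$
$I{\left(n \right)} = 8 n$
$\frac{I{\left(R{\left(12 \right)} \right)}}{L} = \frac{8 \cdot 12^{2}}{45503} = 8 \cdot 144 \cdot \frac{1}{45503} = 1152 \cdot \frac{1}{45503} = \frac{1152}{45503}$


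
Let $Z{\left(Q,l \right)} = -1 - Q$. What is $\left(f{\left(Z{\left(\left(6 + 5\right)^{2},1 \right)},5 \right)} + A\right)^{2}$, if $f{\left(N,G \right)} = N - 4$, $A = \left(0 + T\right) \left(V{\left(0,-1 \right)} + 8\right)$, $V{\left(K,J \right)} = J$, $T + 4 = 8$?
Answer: $9604$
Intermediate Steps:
$T = 4$ ($T = -4 + 8 = 4$)
$A = 28$ ($A = \left(0 + 4\right) \left(-1 + 8\right) = 4 \cdot 7 = 28$)
$f{\left(N,G \right)} = -4 + N$
$\left(f{\left(Z{\left(\left(6 + 5\right)^{2},1 \right)},5 \right)} + A\right)^{2} = \left(\left(-4 - \left(1 + \left(6 + 5\right)^{2}\right)\right) + 28\right)^{2} = \left(\left(-4 - 122\right) + 28\right)^{2} = \left(-126 + 28\right)^{2} = \left(-98\right)^{2} = 9604$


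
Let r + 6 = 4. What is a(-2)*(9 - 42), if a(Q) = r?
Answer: 66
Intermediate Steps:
r = -2 (r = -6 + 4 = -2)
a(Q) = -2
a(-2)*(9 - 42) = -2*(9 - 42) = -2*(-33) = 66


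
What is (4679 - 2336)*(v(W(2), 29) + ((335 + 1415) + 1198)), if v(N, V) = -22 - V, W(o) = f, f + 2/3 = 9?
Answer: 6787671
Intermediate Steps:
f = 25/3 (f = -⅔ + 9 = 25/3 ≈ 8.3333)
W(o) = 25/3
(4679 - 2336)*(v(W(2), 29) + ((335 + 1415) + 1198)) = (4679 - 2336)*((-22 - 1*29) + ((335 + 1415) + 1198)) = 2343*((-22 - 29) + (1750 + 1198)) = 2343*(-51 + 2948) = 2343*2897 = 6787671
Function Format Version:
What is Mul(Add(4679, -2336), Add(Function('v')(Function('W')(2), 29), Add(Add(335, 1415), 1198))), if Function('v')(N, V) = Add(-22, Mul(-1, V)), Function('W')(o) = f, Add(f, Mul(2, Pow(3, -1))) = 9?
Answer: 6787671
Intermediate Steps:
f = Rational(25, 3) (f = Add(Rational(-2, 3), 9) = Rational(25, 3) ≈ 8.3333)
Function('W')(o) = Rational(25, 3)
Mul(Add(4679, -2336), Add(Function('v')(Function('W')(2), 29), Add(Add(335, 1415), 1198))) = Mul(Add(4679, -2336), Add(Add(-22, Mul(-1, 29)), Add(Add(335, 1415), 1198))) = Mul(2343, Add(Add(-22, -29), Add(1750, 1198))) = Mul(2343, Add(-51, 2948)) = Mul(2343, 2897) = 6787671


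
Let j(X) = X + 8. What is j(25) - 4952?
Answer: -4919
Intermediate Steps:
j(X) = 8 + X
j(25) - 4952 = (8 + 25) - 4952 = 33 - 4952 = -4919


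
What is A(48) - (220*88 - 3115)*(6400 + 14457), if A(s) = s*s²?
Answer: -338711373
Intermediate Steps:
A(s) = s³
A(48) - (220*88 - 3115)*(6400 + 14457) = 48³ - (220*88 - 3115)*(6400 + 14457) = 110592 - (19360 - 3115)*20857 = 110592 - 16245*20857 = 110592 - 1*338821965 = 110592 - 338821965 = -338711373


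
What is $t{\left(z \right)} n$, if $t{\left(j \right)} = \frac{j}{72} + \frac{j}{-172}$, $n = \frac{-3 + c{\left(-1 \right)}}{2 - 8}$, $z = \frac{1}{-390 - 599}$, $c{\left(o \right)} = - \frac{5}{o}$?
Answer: $\frac{25}{9185832} \approx 2.7216 \cdot 10^{-6}$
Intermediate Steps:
$z = - \frac{1}{989}$ ($z = \frac{1}{-989} = - \frac{1}{989} \approx -0.0010111$)
$n = - \frac{1}{3}$ ($n = \frac{-3 - \frac{5}{-1}}{2 - 8} = \frac{-3 - -5}{-6} = \left(-3 + 5\right) \left(- \frac{1}{6}\right) = 2 \left(- \frac{1}{6}\right) = - \frac{1}{3} \approx -0.33333$)
$t{\left(j \right)} = \frac{25 j}{3096}$ ($t{\left(j \right)} = j \frac{1}{72} + j \left(- \frac{1}{172}\right) = \frac{j}{72} - \frac{j}{172} = \frac{25 j}{3096}$)
$t{\left(z \right)} n = \frac{25}{3096} \left(- \frac{1}{989}\right) \left(- \frac{1}{3}\right) = \left(- \frac{25}{3061944}\right) \left(- \frac{1}{3}\right) = \frac{25}{9185832}$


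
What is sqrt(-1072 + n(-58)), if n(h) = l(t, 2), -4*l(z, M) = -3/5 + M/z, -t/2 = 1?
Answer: I*sqrt(26790)/5 ≈ 32.735*I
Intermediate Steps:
t = -2 (t = -2*1 = -2)
l(z, M) = 3/20 - M/(4*z) (l(z, M) = -(-3/5 + M/z)/4 = 3/20 - M/(4*z))
n(h) = 2/5 (n(h) = 3/20 - 1/4*2/(-2) = 3/20 - 1/4*2*(-1/2) = 3/20 + 1/4 = 2/5)
sqrt(-1072 + n(-58)) = sqrt(-1072 + 2/5) = sqrt(-5358/5) = I*sqrt(26790)/5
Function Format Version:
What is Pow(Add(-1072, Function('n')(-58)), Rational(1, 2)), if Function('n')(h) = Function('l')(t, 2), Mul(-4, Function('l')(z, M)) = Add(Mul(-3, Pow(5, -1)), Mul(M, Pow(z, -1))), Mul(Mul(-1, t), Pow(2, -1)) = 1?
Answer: Mul(Rational(1, 5), I, Pow(26790, Rational(1, 2))) ≈ Mul(32.735, I)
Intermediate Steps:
t = -2 (t = Mul(-2, 1) = -2)
Function('l')(z, M) = Add(Rational(3, 20), Mul(Rational(-1, 4), M, Pow(z, -1))) (Function('l')(z, M) = Mul(Rational(-1, 4), Add(Mul(-3, Pow(5, -1)), Mul(M, Pow(z, -1)))) = Mul(Rational(-1, 4), Add(Mul(-3, Rational(1, 5)), Mul(M, Pow(z, -1)))) = Mul(Rational(-1, 4), Add(Rational(-3, 5), Mul(M, Pow(z, -1)))) = Add(Rational(3, 20), Mul(Rational(-1, 4), M, Pow(z, -1))))
Function('n')(h) = Rational(2, 5) (Function('n')(h) = Add(Rational(3, 20), Mul(Rational(-1, 4), 2, Pow(-2, -1))) = Add(Rational(3, 20), Mul(Rational(-1, 4), 2, Rational(-1, 2))) = Add(Rational(3, 20), Rational(1, 4)) = Rational(2, 5))
Pow(Add(-1072, Function('n')(-58)), Rational(1, 2)) = Pow(Add(-1072, Rational(2, 5)), Rational(1, 2)) = Pow(Rational(-5358, 5), Rational(1, 2)) = Mul(Rational(1, 5), I, Pow(26790, Rational(1, 2)))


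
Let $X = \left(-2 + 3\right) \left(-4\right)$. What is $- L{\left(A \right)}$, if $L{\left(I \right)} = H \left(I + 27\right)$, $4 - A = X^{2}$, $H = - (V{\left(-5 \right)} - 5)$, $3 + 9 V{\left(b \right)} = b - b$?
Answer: $-80$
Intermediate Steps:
$V{\left(b \right)} = - \frac{1}{3}$ ($V{\left(b \right)} = - \frac{1}{3} + \frac{b - b}{9} = - \frac{1}{3} + \frac{1}{9} \cdot 0 = - \frac{1}{3} + 0 = - \frac{1}{3}$)
$H = \frac{16}{3}$ ($H = - (- \frac{1}{3} - 5) = \left(-1\right) \left(- \frac{16}{3}\right) = \frac{16}{3} \approx 5.3333$)
$X = -4$ ($X = 1 \left(-4\right) = -4$)
$A = -12$ ($A = 4 - \left(-4\right)^{2} = 4 - 16 = -12$)
$L{\left(I \right)} = 144 + \frac{16 I}{3}$ ($L{\left(I \right)} = \frac{16 \left(I + 27\right)}{3} = \frac{16 \left(27 + I\right)}{3} = 144 + \frac{16 I}{3}$)
$- L{\left(A \right)} = - (144 + \frac{16}{3} \left(-12\right)) = - (144 - 64) = \left(-1\right) 80 = -80$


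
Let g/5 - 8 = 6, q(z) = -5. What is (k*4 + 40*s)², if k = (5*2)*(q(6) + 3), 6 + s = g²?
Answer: 38290662400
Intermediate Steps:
g = 70 (g = 40 + 5*6 = 40 + 30 = 70)
s = 4894 (s = -6 + 70² = -6 + 4900 = 4894)
k = -20 (k = (5*2)*(-5 + 3) = 10*(-2) = -20)
(k*4 + 40*s)² = (-20*4 + 40*4894)² = (-80 + 195760)² = 195680² = 38290662400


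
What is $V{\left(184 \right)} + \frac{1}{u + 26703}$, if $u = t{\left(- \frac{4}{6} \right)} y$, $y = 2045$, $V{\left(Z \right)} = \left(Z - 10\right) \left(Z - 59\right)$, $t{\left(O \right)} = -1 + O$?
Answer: $\frac{1519977003}{69884} \approx 21750.0$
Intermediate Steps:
$V{\left(Z \right)} = \left(-59 + Z\right) \left(-10 + Z\right)$ ($V{\left(Z \right)} = \left(-10 + Z\right) \left(-59 + Z\right) = \left(-59 + Z\right) \left(-10 + Z\right)$)
$u = - \frac{10225}{3}$ ($u = \left(-1 - \frac{4}{6}\right) 2045 = \left(-1 - \frac{2}{3}\right) 2045 = \left(- \frac{5}{3}\right) 2045 = - \frac{10225}{3} \approx -3408.3$)
$V{\left(184 \right)} + \frac{1}{u + 26703} = \left(590 + 184^{2} - 12696\right) + \frac{1}{- \frac{10225}{3} + 26703} = \left(590 + 33856 - 12696\right) + \frac{1}{\frac{69884}{3}} = 21750 + \frac{3}{69884} = \frac{1519977003}{69884}$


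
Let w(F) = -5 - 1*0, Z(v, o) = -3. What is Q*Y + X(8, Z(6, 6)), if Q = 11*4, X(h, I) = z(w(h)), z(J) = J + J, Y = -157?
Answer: -6918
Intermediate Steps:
w(F) = -5 (w(F) = -5 + 0 = -5)
z(J) = 2*J
X(h, I) = -10 (X(h, I) = 2*(-5) = -10)
Q = 44
Q*Y + X(8, Z(6, 6)) = 44*(-157) - 10 = -6908 - 10 = -6918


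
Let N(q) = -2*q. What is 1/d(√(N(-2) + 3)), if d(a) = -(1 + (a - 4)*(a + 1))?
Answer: 4/47 + 3*√7/47 ≈ 0.25398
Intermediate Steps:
d(a) = -1 - (1 + a)*(-4 + a) (d(a) = -(1 + (-4 + a)*(1 + a)) = -(1 + (1 + a)*(-4 + a)) = -1 - (1 + a)*(-4 + a))
1/d(√(N(-2) + 3)) = 1/(3 - (√(-2*(-2) + 3))² + 3*√(-2*(-2) + 3)) = 1/(3 - (√(4 + 3))² + 3*√(4 + 3)) = 1/(3 - (√7)² + 3*√7) = 1/(3 - 1*7 + 3*√7) = 1/(3 - 7 + 3*√7) = 1/(-4 + 3*√7)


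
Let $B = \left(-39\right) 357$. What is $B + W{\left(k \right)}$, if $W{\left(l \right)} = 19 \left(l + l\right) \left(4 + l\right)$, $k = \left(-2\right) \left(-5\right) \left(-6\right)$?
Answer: $113757$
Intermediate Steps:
$B = -13923$
$k = -60$ ($k = 10 \left(-6\right) = -60$)
$W{\left(l \right)} = 38 l \left(4 + l\right)$ ($W{\left(l \right)} = 19 \cdot 2 l \left(4 + l\right) = 38 l \left(4 + l\right)$)
$B + W{\left(k \right)} = -13923 + 38 \left(-60\right) \left(4 - 60\right) = -13923 + 38 \left(-60\right) \left(-56\right) = -13923 + 127680 = 113757$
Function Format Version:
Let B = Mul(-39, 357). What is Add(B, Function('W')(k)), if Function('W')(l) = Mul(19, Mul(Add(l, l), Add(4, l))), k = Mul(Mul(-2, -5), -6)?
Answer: 113757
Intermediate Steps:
B = -13923
k = -60 (k = Mul(10, -6) = -60)
Function('W')(l) = Mul(38, l, Add(4, l)) (Function('W')(l) = Mul(19, Mul(Mul(2, l), Add(4, l))) = Mul(19, Mul(2, l, Add(4, l))) = Mul(38, l, Add(4, l)))
Add(B, Function('W')(k)) = Add(-13923, Mul(38, -60, Add(4, -60))) = Add(-13923, Mul(38, -60, -56)) = Add(-13923, 127680) = 113757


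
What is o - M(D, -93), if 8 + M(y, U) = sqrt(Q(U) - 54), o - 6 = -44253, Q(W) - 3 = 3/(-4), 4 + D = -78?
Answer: -44239 - 3*I*sqrt(23)/2 ≈ -44239.0 - 7.1937*I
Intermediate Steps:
D = -82 (D = -4 - 78 = -82)
Q(W) = 9/4 (Q(W) = 3 + 3/(-4) = 3 + 3*(-1/4) = 3 - 3/4 = 9/4)
o = -44247 (o = 6 - 44253 = -44247)
M(y, U) = -8 + 3*I*sqrt(23)/2 (M(y, U) = -8 + sqrt(9/4 - 54) = -8 + sqrt(-207/4) = -8 + 3*I*sqrt(23)/2)
o - M(D, -93) = -44247 - (-8 + 3*I*sqrt(23)/2) = -44247 + (8 - 3*I*sqrt(23)/2) = -44239 - 3*I*sqrt(23)/2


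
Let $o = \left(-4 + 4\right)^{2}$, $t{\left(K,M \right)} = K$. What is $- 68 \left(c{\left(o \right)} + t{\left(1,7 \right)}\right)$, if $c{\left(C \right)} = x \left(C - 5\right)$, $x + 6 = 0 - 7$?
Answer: $-4488$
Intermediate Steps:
$x = -13$ ($x = -6 + \left(0 - 7\right) = -6 - 7 = -13$)
$o = 0$ ($o = 0^{2} = 0$)
$c{\left(C \right)} = 65 - 13 C$ ($c{\left(C \right)} = - 13 \left(C - 5\right) = - 13 \left(-5 + C\right) = 65 - 13 C$)
$- 68 \left(c{\left(o \right)} + t{\left(1,7 \right)}\right) = - 68 \left(\left(65 - 0\right) + 1\right) = - 68 \left(\left(65 + 0\right) + 1\right) = - 68 \left(65 + 1\right) = \left(-68\right) 66 = -4488$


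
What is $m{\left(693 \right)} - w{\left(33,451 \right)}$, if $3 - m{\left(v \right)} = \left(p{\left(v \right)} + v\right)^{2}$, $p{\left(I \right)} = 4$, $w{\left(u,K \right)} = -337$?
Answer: $-485469$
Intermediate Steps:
$m{\left(v \right)} = 3 - \left(4 + v\right)^{2}$
$m{\left(693 \right)} - w{\left(33,451 \right)} = \left(3 - \left(4 + 693\right)^{2}\right) - -337 = \left(3 - 697^{2}\right) + 337 = \left(3 - 485809\right) + 337 = -485806 + 337 = -485469$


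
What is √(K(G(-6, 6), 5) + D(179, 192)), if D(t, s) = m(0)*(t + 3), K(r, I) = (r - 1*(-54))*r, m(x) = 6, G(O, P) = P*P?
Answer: 38*√3 ≈ 65.818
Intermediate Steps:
G(O, P) = P²
K(r, I) = r*(54 + r) (K(r, I) = (r + 54)*r = (54 + r)*r = r*(54 + r))
D(t, s) = 18 + 6*t (D(t, s) = 6*(t + 3) = 6*(3 + t) = 18 + 6*t)
√(K(G(-6, 6), 5) + D(179, 192)) = √(6²*(54 + 6²) + (18 + 6*179)) = √(36*(54 + 36) + (18 + 1074)) = √(36*90 + 1092) = √(3240 + 1092) = √4332 = 38*√3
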